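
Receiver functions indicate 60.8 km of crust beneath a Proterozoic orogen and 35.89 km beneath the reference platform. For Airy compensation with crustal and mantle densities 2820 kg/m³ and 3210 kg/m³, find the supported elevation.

Excess crust Δ = 60.8 km − 35.89 km = 24.91 km, split between elevation h and root r with h + r = Δ.
Airy balance ρ_c h = (ρ_m − ρ_c) r gives r = h ρ_c/(ρ_m − ρ_c), so h (1 + ρ_c/(ρ_m − ρ_c)) = Δ, i.e. h = Δ (ρ_m − ρ_c)/ρ_m.
h = 24.91 km × 390/3210 = 3.03 km.

3.03 km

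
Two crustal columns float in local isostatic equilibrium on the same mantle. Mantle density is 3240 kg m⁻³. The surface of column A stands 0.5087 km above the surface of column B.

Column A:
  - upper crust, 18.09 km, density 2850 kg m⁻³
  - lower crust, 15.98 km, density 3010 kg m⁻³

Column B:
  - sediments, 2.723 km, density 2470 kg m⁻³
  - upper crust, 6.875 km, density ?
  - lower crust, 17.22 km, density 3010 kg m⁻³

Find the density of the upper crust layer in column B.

2800 kg m⁻³

Take the compensation level at the base of the deeper column (depth z_c below the surface of column A) and equate Σ ρ_i t_i down to z_c; mantle fills any gap and the z_c terms cancel.
Column A: 18.09×2850 + 15.98×3010 + (z_c − 34.07)×3240
Column B: 0.5087×0 + 2.723×2470 + 6.875×ρ + 17.22×3010 + (z_c − 0.5087 − 26.818)×3240
The z_c×3240 term appears on both sides and cancels. Collect the known terms of each column as K = Σ(ρt)_known − 3240 × (depth of known layers): K_A = 99656.3 − 3240×34.07 = −10730.5; K_B = 58558.01 − 3240×(0.5087 + 26.818) = −29980.498.
Balance: K_A = K_B + 6.875×ρ, so ρ = (K_A − K_B)/6.875 = 19250/6.875 = 2800 kg m⁻³.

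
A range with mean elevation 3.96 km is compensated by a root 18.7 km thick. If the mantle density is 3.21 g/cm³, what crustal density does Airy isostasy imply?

ρ_c h = (ρ_m − ρ_c) r → ρ_c (h + r) = ρ_m r → ρ_c = ρ_m r / (h + r).
ρ_c = 3.21 × 18.7 km / (3.96 km + 18.7 km) = 2.65 g/cm³.

2.65 g/cm³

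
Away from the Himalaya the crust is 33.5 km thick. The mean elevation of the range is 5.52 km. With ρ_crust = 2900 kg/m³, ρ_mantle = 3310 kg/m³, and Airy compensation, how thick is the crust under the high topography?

Root depth r = h ρ_c / (ρ_m − ρ_c) = 5.52 km × 2900 / 410 = 39.04 km.
Total thickness = T + h + r = 33.5 km + 5.52 km + 39.04 km = 78.1 km.

78.1 km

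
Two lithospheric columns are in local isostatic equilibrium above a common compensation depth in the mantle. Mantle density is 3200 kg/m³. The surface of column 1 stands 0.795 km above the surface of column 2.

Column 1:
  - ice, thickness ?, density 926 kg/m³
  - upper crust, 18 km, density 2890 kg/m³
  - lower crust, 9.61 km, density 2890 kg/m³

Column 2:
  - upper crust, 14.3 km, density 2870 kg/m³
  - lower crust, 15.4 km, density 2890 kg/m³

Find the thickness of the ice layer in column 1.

1.53 km

Take the compensation level at the base of the deeper column (depth z_c below the surface of column 1) and equate Σ ρ_i t_i down to z_c; mantle fills any gap and the z_c terms cancel.
Column 1: x×926 + 18×2890 + 9.61×2890 + (z_c − 27.61 − x)×3200
Column 2: 0.795×0 + 14.3×2870 + 15.4×2890 + (z_c − 0.795 − 29.7)×3200
The z_c×3200 term appears on both sides and cancels. Collect the known terms of each column as K = Σ(ρt)_known − 3200 × (depth of known layers): K_1 = 79792.9 − 3200×27.61 = −8559.1; K_2 = 85547 − 3200×(0.795 + 29.7) = −12037.
Balance: K_1 − x×(3200 − 926) = K_2, so x = (K_1 − K_2)/(3200 − 926) = 3477.9/2274 = 1.53 km.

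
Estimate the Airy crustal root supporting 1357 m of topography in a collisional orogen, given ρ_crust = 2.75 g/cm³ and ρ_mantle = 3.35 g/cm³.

Balancing pressure at the compensation depth: the weight of the topography is balanced by the buoyancy of the root, ρ_c h = (ρ_m − ρ_c) r.
r = h · ρ_c / (ρ_m − ρ_c) = 1357 m × 2.75 / (3.35 − 2.75) = 6220 m.

6220 m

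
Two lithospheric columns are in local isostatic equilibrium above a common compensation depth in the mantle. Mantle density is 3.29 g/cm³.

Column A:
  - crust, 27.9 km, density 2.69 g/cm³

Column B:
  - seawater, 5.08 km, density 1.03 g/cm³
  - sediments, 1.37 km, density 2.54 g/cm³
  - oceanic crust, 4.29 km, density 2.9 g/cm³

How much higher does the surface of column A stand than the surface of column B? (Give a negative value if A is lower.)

0.778 km

For any compensation level in the mantle, the mantle terms cancel and isostasy reduces to e = (Σt_A − Σt_B) − (Σ(ρt)_A − Σ(ρt)_B) / ρ_m.
Σt_A = 27.9 km; Σt_B = 10.74 km; Σ(ρt)_A = 75.051; Σ(ρt)_B = 21.1532 (in km·g/cm³).
e = (27.9 − 10.74) − (75.051 − 21.1532) / 3.29 = 0.778 km.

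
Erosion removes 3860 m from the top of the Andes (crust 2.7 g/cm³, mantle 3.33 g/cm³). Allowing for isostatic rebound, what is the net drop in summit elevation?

730 m

Rebound u = e ρ_c/ρ_m = 3860 m × 2.7/3.33 = 3130 m.
Net surface drop = e − u = 3860 m − 3130 m = e (ρ_m − ρ_c)/ρ_m = 730 m.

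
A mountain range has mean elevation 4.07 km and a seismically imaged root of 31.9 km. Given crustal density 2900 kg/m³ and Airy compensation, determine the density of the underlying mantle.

3270 kg/m³

Airy balance: ρ_c h = (ρ_m − ρ_c) r → ρ_m = ρ_c (1 + h/r).
ρ_m = 2900 × (1 + 4.07 km/31.9 km) = 3270 kg/m³.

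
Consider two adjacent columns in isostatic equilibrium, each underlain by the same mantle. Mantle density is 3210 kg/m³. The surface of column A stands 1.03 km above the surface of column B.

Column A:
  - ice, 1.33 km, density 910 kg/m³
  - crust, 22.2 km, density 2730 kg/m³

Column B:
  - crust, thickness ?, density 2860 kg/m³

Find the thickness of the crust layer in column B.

29.7 km

Take the compensation level at the base of the deeper column (depth z_c below the surface of column A) and equate Σ ρ_i t_i down to z_c; mantle fills any gap and the z_c terms cancel.
Column A: 1.33×910 + 22.2×2730 + (z_c − 23.53)×3210
Column B: 1.03×0 + x×2860 + (z_c − 1.03 − 0 − x)×3210
The z_c×3210 term appears on both sides and cancels. Collect the known terms of each column as K = Σ(ρt)_known − 3210 × (depth of known layers): K_A = 61816.3 − 3210×23.53 = −13715; K_B = 0 − 3210×(1.03 + 0) = −3306.3.
Balance: K_A = K_B − x×(3210 − 2860), so x = (K_B − K_A)/(3210 − 2860) = 10408.7/350 = 29.7 km.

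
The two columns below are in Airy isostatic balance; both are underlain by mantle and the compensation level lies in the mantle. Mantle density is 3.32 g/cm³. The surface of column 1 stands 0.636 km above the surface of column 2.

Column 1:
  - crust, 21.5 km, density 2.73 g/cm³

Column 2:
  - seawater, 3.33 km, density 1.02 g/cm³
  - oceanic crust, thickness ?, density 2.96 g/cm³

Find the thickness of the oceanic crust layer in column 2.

Take the compensation level at the base of the deeper column (depth z_c below the surface of column 1) and equate Σ ρ_i t_i down to z_c; mantle fills any gap and the z_c terms cancel.
Column 1: 21.5×2.73 + (z_c − 21.5)×3.32
Column 2: 0.636×0 + 3.33×1.02 + x×2.96 + (z_c − 0.636 − 3.33 − x)×3.32
The z_c×3.32 term appears on both sides and cancels. Collect the known terms of each column as K = Σ(ρt)_known − 3.32 × (depth of known layers): K_1 = 58.695 − 3.32×21.5 = −12.685; K_2 = 3.3966 − 3.32×(0.636 + 3.33) = −9.77052.
Balance: K_1 = K_2 − x×(3.32 − 2.96), so x = (K_2 − K_1)/(3.32 − 2.96) = 2.91448/0.36 = 8.1 km.

8.1 km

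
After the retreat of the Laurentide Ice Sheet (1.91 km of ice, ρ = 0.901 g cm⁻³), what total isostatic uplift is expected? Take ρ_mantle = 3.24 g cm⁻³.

0.531 km

Removing the load lets mantle flow back in; uplift u satisfies ρ_ice t = ρ_m u.
u = t ρ_ice/ρ_m = 1.91 km × 0.901/3.24 = 0.531 km.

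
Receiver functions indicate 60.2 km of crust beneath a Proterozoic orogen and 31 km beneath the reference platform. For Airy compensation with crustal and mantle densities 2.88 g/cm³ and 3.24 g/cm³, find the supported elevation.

3.24 km

Excess crust Δ = 60.2 km − 31 km = 29.2 km, split between elevation h and root r with h + r = Δ.
Airy balance ρ_c h = (ρ_m − ρ_c) r gives r = h ρ_c/(ρ_m − ρ_c), so h (1 + ρ_c/(ρ_m − ρ_c)) = Δ, i.e. h = Δ (ρ_m − ρ_c)/ρ_m.
h = 29.2 km × 0.36/3.24 = 3.24 km.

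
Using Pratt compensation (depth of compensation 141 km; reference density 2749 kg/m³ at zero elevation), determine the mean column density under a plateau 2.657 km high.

2700 kg/m³

Pratt balance: ρ_ref D = ρ (D + h).
ρ = ρ_ref D/(D + h) = 2749 × 141 km/(141 km + 2.657 km) = 2700 kg/m³.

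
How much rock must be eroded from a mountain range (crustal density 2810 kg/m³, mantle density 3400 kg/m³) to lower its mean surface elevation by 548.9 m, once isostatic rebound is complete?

Net drop Δ = e − u = e − e ρ_c/ρ_m = e (ρ_m − ρ_c)/ρ_m.
e = Δ ρ_m/(ρ_m − ρ_c) = 548.9 m × 3400/590 = 3160 m.

3160 m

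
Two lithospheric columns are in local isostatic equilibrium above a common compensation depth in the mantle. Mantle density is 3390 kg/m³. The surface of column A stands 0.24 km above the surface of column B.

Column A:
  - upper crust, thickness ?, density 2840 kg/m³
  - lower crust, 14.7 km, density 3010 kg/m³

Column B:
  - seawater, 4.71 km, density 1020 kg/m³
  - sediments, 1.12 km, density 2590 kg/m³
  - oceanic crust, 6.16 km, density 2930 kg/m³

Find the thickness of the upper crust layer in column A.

Take the compensation level at the base of the deeper column (depth z_c below the surface of column A) and equate Σ ρ_i t_i down to z_c; mantle fills any gap and the z_c terms cancel.
Column A: x×2840 + 14.7×3010 + (z_c − 14.7 − x)×3390
Column B: 0.24×0 + 4.71×1020 + 1.12×2590 + 6.16×2930 + (z_c − 0.24 − 11.99)×3390
The z_c×3390 term appears on both sides and cancels. Collect the known terms of each column as K = Σ(ρt)_known − 3390 × (depth of known layers): K_A = 44247 − 3390×14.7 = −5586; K_B = 25753.8 − 3390×(0.24 + 11.99) = −15705.9.
Balance: K_A − x×(3390 − 2840) = K_B, so x = (K_A − K_B)/(3390 − 2840) = 10119.9/550 = 18.4 km.

18.4 km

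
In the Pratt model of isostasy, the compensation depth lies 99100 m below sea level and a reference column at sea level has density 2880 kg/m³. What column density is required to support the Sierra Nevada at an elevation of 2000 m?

Pratt balance: ρ_ref D = ρ (D + h).
ρ = ρ_ref D/(D + h) = 2880 × 99100 m/(99100 m + 2000 m) = 2820 kg/m³.

2820 kg/m³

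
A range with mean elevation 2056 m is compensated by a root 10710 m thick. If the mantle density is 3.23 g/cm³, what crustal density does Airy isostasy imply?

2.71 g/cm³

ρ_c h = (ρ_m − ρ_c) r → ρ_c (h + r) = ρ_m r → ρ_c = ρ_m r / (h + r).
ρ_c = 3.23 × 10710 m / (2056 m + 10710 m) = 2.71 g/cm³.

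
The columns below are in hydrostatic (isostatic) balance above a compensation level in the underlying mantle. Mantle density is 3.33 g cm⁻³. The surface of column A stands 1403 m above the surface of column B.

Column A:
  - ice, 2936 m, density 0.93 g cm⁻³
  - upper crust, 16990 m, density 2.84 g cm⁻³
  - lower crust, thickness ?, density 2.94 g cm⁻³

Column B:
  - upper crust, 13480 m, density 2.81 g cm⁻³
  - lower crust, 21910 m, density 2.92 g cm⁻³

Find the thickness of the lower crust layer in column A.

Take the compensation level at the base of the deeper column (depth z_c below the surface of column A) and equate Σ ρ_i t_i down to z_c; mantle fills any gap and the z_c terms cancel.
Column A: 2936×0.93 + 16990×2.84 + x×2.94 + (z_c − 19926 − x)×3.33
Column B: 1403×0 + 13480×2.81 + 21910×2.92 + (z_c − 1403 − 35390)×3.33
The z_c×3.33 term appears on both sides and cancels. Collect the known terms of each column as K = Σ(ρt)_known − 3.33 × (depth of known layers): K_A = 50982.08 − 3.33×19926 = −15371.5; K_B = 101856 − 3.33×(1403 + 35390) = −20664.69.
Balance: K_A − x×(3.33 − 2.94) = K_B, so x = (K_A − K_B)/(3.33 − 2.94) = 5293.19/0.39 = 13600 m.

13600 m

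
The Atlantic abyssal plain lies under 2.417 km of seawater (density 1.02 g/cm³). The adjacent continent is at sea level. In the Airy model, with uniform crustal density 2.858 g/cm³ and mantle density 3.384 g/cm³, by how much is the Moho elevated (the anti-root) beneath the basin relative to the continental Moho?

8.45 km

Isostatic balance requires: replacing crust with seawater at the top is compensated by replacing crust with mantle at the base: d (ρ_c − ρ_w) = a (ρ_m − ρ_c).
a = d (ρ_c − ρ_w)/(ρ_m − ρ_c) = 2.417 km × 1.838/0.526 = 8.45 km.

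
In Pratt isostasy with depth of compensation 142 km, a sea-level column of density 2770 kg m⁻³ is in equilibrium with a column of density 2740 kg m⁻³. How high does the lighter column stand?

ρ_ref D = ρ (D + h) → h = D (ρ_ref − ρ)/ρ.
h = 142 km × (2770 − 2740)/2740 = 1.55 km.

1.55 km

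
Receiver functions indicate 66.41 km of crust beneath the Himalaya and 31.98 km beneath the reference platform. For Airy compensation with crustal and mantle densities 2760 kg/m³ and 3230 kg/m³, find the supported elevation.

Excess crust Δ = 66.41 km − 31.98 km = 34.43 km, split between elevation h and root r with h + r = Δ.
Airy balance ρ_c h = (ρ_m − ρ_c) r gives r = h ρ_c/(ρ_m − ρ_c), so h (1 + ρ_c/(ρ_m − ρ_c)) = Δ, i.e. h = Δ (ρ_m − ρ_c)/ρ_m.
h = 34.43 km × 470/3230 = 5.01 km.

5.01 km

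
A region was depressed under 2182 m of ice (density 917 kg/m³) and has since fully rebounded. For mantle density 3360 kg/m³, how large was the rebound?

596 m

Removing the load lets mantle flow back in; uplift u satisfies ρ_ice t = ρ_m u.
u = t ρ_ice/ρ_m = 2182 m × 917/3360 = 596 m.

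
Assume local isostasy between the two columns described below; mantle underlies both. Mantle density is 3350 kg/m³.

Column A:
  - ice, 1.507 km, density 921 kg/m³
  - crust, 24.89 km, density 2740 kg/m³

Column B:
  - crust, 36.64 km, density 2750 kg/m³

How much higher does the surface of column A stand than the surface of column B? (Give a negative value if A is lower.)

For any compensation level in the mantle, the mantle terms cancel and isostasy reduces to e = (Σt_A − Σt_B) − (Σ(ρt)_A − Σ(ρt)_B) / ρ_m.
Σt_A = 26.397 km; Σt_B = 36.64 km; Σ(ρt)_A = 69586.547; Σ(ρt)_B = 100760 (in km·kg/m³).
e = (26.397 − 36.64) − (69586.547 − 100760) / 3350 = −0.937 km.

−0.937 km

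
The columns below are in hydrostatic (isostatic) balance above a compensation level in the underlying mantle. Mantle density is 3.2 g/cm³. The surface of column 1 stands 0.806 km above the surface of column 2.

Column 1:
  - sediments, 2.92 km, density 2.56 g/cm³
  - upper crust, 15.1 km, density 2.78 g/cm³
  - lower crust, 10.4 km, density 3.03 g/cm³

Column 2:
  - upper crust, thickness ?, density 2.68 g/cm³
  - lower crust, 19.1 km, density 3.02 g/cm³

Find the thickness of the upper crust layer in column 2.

7.62 km

Take the compensation level at the base of the deeper column (depth z_c below the surface of column 1) and equate Σ ρ_i t_i down to z_c; mantle fills any gap and the z_c terms cancel.
Column 1: 2.92×2.56 + 15.1×2.78 + 10.4×3.03 + (z_c − 28.42)×3.2
Column 2: 0.806×0 + x×2.68 + 19.1×3.02 + (z_c − 0.806 − 19.1 − x)×3.2
The z_c×3.2 term appears on both sides and cancels. Collect the known terms of each column as K = Σ(ρt)_known − 3.2 × (depth of known layers): K_1 = 80.9652 − 3.2×28.42 = −9.9788; K_2 = 57.682 − 3.2×(0.806 + 19.1) = −6.0172.
Balance: K_1 = K_2 − x×(3.2 − 2.68), so x = (K_2 − K_1)/(3.2 − 2.68) = 3.9616/0.52 = 7.62 km.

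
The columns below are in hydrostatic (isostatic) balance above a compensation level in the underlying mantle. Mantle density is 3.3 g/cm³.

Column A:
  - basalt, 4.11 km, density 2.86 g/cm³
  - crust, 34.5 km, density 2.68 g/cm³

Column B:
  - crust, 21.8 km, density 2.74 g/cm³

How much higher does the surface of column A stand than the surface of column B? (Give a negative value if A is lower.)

3.33 km

For any compensation level in the mantle, the mantle terms cancel and isostasy reduces to e = (Σt_A − Σt_B) − (Σ(ρt)_A − Σ(ρt)_B) / ρ_m.
Σt_A = 38.61 km; Σt_B = 21.8 km; Σ(ρt)_A = 104.2146; Σ(ρt)_B = 59.732 (in km·g/cm³).
e = (38.61 − 21.8) − (104.2146 − 59.732) / 3.3 = 3.33 km.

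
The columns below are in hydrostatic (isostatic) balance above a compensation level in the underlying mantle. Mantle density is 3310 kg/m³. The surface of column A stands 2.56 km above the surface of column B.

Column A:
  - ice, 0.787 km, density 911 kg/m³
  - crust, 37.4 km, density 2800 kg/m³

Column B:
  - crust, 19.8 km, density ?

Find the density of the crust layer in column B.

2680 kg/m³

Take the compensation level at the base of the deeper column (depth z_c below the surface of column A) and equate Σ ρ_i t_i down to z_c; mantle fills any gap and the z_c terms cancel.
Column A: 0.787×911 + 37.4×2800 + (z_c − 38.187)×3310
Column B: 2.56×0 + 19.8×ρ + (z_c − 2.56 − 19.8)×3310
The z_c×3310 term appears on both sides and cancels. Collect the known terms of each column as K = Σ(ρt)_known − 3310 × (depth of known layers): K_A = 105436.957 − 3310×38.187 = −20962.013; K_B = 0 − 3310×(2.56 + 19.8) = −74011.6.
Balance: K_A = K_B + 19.8×ρ, so ρ = (K_A − K_B)/19.8 = 53049.6/19.8 = 2680 kg/m³.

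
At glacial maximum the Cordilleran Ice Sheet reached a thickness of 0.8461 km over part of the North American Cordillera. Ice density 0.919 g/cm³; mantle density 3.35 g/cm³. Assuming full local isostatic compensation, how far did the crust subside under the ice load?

Isostatic balance requires: the ice load ρ_ice t is balanced by mantle displaced below, ρ_m s.
s = t ρ_ice / ρ_m = 0.8461 km × 0.919/3.35 = 0.232 km.

0.232 km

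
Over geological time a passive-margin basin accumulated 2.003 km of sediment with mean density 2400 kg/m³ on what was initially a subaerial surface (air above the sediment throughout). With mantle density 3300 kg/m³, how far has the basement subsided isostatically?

Subaerial load: s = t ρ_sed / ρ_m = 2.003 km × 2400/3300 = 1.46 km.

1.46 km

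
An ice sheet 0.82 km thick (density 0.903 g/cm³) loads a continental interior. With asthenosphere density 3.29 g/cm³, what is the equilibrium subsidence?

Isostatic balance requires: the ice load ρ_ice t is balanced by mantle displaced below, ρ_m s.
s = t ρ_ice / ρ_m = 0.82 km × 0.903/3.29 = 0.225 km.

0.225 km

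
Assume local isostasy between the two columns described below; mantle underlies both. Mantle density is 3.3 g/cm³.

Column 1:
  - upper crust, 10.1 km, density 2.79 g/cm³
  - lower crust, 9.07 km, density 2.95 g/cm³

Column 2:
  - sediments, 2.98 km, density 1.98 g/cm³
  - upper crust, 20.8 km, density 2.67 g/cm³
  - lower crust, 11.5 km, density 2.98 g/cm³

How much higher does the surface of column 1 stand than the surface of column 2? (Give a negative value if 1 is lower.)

−3.76 km

For any compensation level in the mantle, the mantle terms cancel and isostasy reduces to e = (Σt_1 − Σt_2) − (Σ(ρt)_1 − Σ(ρt)_2) / ρ_m.
Σt_1 = 19.17 km; Σt_2 = 35.28 km; Σ(ρt)_1 = 54.9355; Σ(ρt)_2 = 95.7064 (in km·g/cm³).
e = (19.17 − 35.28) − (54.9355 − 95.7064) / 3.3 = −3.76 km.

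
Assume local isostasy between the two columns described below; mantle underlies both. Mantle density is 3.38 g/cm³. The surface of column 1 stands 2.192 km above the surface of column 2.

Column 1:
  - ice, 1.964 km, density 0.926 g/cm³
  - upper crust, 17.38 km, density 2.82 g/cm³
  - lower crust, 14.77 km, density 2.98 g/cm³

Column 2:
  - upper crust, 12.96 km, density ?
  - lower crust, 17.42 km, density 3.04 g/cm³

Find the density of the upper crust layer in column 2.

2.83 g/cm³

Take the compensation level at the base of the deeper column (depth z_c below the surface of column 1) and equate Σ ρ_i t_i down to z_c; mantle fills any gap and the z_c terms cancel.
Column 1: 1.964×0.926 + 17.38×2.82 + 14.77×2.98 + (z_c − 34.114)×3.38
Column 2: 2.192×0 + 12.96×ρ + 17.42×3.04 + (z_c − 2.192 − 30.38)×3.38
The z_c×3.38 term appears on both sides and cancels. Collect the known terms of each column as K = Σ(ρt)_known − 3.38 × (depth of known layers): K_1 = 94.844864 − 3.38×34.114 = −20.460456; K_2 = 52.9568 − 3.38×(2.192 + 30.38) = −57.13656.
Balance: K_1 = K_2 + 12.96×ρ, so ρ = (K_1 − K_2)/12.96 = 36.6761/12.96 = 2.83 g/cm³.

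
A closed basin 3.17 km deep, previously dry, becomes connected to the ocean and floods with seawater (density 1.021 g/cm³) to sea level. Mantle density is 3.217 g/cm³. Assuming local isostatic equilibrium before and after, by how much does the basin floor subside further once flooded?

After flooding the water column is d + s deep. Its weight must equal the weight of mantle displaced by the extra subsidence s: (d + s) ρ_w = s ρ_m.
s = d ρ_w / (ρ_m − ρ_w) = 3.17 km × 1.021/(3.217 − 1.021) = 1.47 km.

1.47 km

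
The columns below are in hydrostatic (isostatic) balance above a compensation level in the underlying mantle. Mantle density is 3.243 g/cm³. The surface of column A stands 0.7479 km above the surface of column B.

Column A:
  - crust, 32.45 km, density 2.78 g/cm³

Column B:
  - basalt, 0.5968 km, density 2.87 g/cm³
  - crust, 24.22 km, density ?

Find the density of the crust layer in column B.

2.73 g/cm³

Take the compensation level at the base of the deeper column (depth z_c below the surface of column A) and equate Σ ρ_i t_i down to z_c; mantle fills any gap and the z_c terms cancel.
Column A: 32.45×2.78 + (z_c − 32.45)×3.243
Column B: 0.7479×0 + 0.5968×2.87 + 24.22×ρ + (z_c − 0.7479 − 24.8168)×3.243
The z_c×3.243 term appears on both sides and cancels. Collect the known terms of each column as K = Σ(ρt)_known − 3.243 × (depth of known layers): K_A = 90.211 − 3.243×32.45 = −15.02435; K_B = 1.712816 − 3.243×(0.7479 + 24.8168) = −81.1935061.
Balance: K_A = K_B + 24.22×ρ, so ρ = (K_A − K_B)/24.22 = 66.1692/24.22 = 2.73 g/cm³.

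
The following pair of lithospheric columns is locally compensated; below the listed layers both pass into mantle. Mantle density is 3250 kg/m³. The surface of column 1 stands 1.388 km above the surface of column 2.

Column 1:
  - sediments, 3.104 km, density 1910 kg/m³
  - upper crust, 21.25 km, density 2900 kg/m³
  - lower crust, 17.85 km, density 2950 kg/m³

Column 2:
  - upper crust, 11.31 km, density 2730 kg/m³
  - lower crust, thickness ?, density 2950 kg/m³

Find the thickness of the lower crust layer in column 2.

Take the compensation level at the base of the deeper column (depth z_c below the surface of column 1) and equate Σ ρ_i t_i down to z_c; mantle fills any gap and the z_c terms cancel.
Column 1: 3.104×1910 + 21.25×2900 + 17.85×2950 + (z_c − 42.204)×3250
Column 2: 1.388×0 + 11.31×2730 + x×2950 + (z_c − 1.388 − 11.31 − x)×3250
The z_c×3250 term appears on both sides and cancels. Collect the known terms of each column as K = Σ(ρt)_known − 3250 × (depth of known layers): K_1 = 120211.14 − 3250×42.204 = −16951.86; K_2 = 30876.3 − 3250×(1.388 + 11.31) = −10392.2.
Balance: K_1 = K_2 − x×(3250 − 2950), so x = (K_2 − K_1)/(3250 − 2950) = 6559.66/300 = 21.9 km.

21.9 km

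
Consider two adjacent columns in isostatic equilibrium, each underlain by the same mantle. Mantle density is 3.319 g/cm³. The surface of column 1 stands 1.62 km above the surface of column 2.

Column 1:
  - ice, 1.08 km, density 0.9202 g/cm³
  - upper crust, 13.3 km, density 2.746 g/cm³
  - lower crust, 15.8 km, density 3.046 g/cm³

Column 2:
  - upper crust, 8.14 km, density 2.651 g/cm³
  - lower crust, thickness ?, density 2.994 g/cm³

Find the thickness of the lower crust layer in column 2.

Take the compensation level at the base of the deeper column (depth z_c below the surface of column 1) and equate Σ ρ_i t_i down to z_c; mantle fills any gap and the z_c terms cancel.
Column 1: 1.08×0.9202 + 13.3×2.746 + 15.8×3.046 + (z_c − 30.18)×3.319
Column 2: 1.62×0 + 8.14×2.651 + x×2.994 + (z_c − 1.62 − 8.14 − x)×3.319
The z_c×3.319 term appears on both sides and cancels. Collect the known terms of each column as K = Σ(ρt)_known − 3.319 × (depth of known layers): K_1 = 85.642416 − 3.319×30.18 = −14.525004; K_2 = 21.57914 − 3.319×(1.62 + 8.14) = −10.8143.
Balance: K_1 = K_2 − x×(3.319 − 2.994), so x = (K_2 − K_1)/(3.319 − 2.994) = 3.7107/0.325 = 11.4 km.

11.4 km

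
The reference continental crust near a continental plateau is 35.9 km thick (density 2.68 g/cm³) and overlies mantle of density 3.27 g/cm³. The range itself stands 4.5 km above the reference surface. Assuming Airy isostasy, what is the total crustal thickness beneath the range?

Root depth r = h ρ_c / (ρ_m − ρ_c) = 4.5 km × 2.68 / 0.59 = 20.44 km.
Total thickness = T + h + r = 35.9 km + 4.5 km + 20.44 km = 60.8 km.

60.8 km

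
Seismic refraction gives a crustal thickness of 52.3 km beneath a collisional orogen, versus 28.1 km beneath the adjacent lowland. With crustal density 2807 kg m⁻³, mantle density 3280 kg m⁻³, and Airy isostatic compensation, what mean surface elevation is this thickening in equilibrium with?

3.49 km

Excess crust Δ = 52.3 km − 28.1 km = 24.2 km, split between elevation h and root r with h + r = Δ.
Airy balance ρ_c h = (ρ_m − ρ_c) r gives r = h ρ_c/(ρ_m − ρ_c), so h (1 + ρ_c/(ρ_m − ρ_c)) = Δ, i.e. h = Δ (ρ_m − ρ_c)/ρ_m.
h = 24.2 km × 473/3280 = 3.49 km.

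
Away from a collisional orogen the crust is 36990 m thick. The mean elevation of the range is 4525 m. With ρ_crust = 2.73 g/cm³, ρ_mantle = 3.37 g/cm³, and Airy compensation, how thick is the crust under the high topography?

60800 m

Root depth r = h ρ_c / (ρ_m − ρ_c) = 4525 m × 2.73 / 0.64 = 19300 m.
Total thickness = T + h + r = 36990 m + 4525 m + 19300 m = 60800 m.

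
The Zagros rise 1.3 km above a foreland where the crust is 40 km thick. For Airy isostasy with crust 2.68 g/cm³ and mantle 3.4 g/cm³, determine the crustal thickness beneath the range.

Root depth r = h ρ_c / (ρ_m − ρ_c) = 1.3 km × 2.68 / 0.72 = 4.839 km.
Total thickness = T + h + r = 40 km + 1.3 km + 4.839 km = 46.1 km.

46.1 km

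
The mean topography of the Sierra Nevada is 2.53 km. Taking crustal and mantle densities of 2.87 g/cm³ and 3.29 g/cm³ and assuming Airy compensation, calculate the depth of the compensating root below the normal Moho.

17.3 km

Balancing pressure at the compensation depth: the weight of the topography is balanced by the buoyancy of the root, ρ_c h = (ρ_m − ρ_c) r.
r = h · ρ_c / (ρ_m − ρ_c) = 2.53 km × 2.87 / (3.29 − 2.87) = 17.3 km.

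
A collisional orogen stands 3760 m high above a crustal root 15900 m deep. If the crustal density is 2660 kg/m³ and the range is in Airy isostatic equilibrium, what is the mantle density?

Airy balance: ρ_c h = (ρ_m − ρ_c) r → ρ_m = ρ_c (1 + h/r).
ρ_m = 2660 × (1 + 3760 m/15900 m) = 3290 kg/m³.

3290 kg/m³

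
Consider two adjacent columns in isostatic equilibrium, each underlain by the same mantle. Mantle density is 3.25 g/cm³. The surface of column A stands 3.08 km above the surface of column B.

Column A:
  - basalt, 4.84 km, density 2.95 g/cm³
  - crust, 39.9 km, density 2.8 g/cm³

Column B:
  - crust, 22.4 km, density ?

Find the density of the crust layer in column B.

Take the compensation level at the base of the deeper column (depth z_c below the surface of column A) and equate Σ ρ_i t_i down to z_c; mantle fills any gap and the z_c terms cancel.
Column A: 4.84×2.95 + 39.9×2.8 + (z_c − 44.74)×3.25
Column B: 3.08×0 + 22.4×ρ + (z_c − 3.08 − 22.4)×3.25
The z_c×3.25 term appears on both sides and cancels. Collect the known terms of each column as K = Σ(ρt)_known − 3.25 × (depth of known layers): K_A = 125.998 − 3.25×44.74 = −19.407; K_B = 0 − 3.25×(3.08 + 22.4) = −82.81.
Balance: K_A = K_B + 22.4×ρ, so ρ = (K_A − K_B)/22.4 = 63.403/22.4 = 2.83 g/cm³.

2.83 g/cm³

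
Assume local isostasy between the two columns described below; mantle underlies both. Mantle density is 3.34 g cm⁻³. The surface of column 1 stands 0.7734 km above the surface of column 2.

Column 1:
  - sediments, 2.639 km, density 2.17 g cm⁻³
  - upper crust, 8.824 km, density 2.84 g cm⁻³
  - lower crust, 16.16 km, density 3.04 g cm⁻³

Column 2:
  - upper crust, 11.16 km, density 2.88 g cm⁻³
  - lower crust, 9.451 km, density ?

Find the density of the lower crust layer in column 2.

2.85 g cm⁻³

Take the compensation level at the base of the deeper column (depth z_c below the surface of column 1) and equate Σ ρ_i t_i down to z_c; mantle fills any gap and the z_c terms cancel.
Column 1: 2.639×2.17 + 8.824×2.84 + 16.16×3.04 + (z_c − 27.623)×3.34
Column 2: 0.7734×0 + 11.16×2.88 + 9.451×ρ + (z_c − 0.7734 − 20.611)×3.34
The z_c×3.34 term appears on both sides and cancels. Collect the known terms of each column as K = Σ(ρt)_known − 3.34 × (depth of known layers): K_1 = 79.91319 − 3.34×27.623 = −12.34763; K_2 = 32.1408 − 3.34×(0.7734 + 20.611) = −39.283096.
Balance: K_1 = K_2 + 9.451×ρ, so ρ = (K_1 − K_2)/9.451 = 26.9355/9.451 = 2.85 g cm⁻³.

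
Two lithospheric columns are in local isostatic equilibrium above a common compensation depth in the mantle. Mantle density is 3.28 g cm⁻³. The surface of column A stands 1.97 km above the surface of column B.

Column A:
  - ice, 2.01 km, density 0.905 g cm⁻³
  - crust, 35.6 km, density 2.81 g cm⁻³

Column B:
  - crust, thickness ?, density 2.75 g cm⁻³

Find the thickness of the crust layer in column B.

Take the compensation level at the base of the deeper column (depth z_c below the surface of column A) and equate Σ ρ_i t_i down to z_c; mantle fills any gap and the z_c terms cancel.
Column A: 2.01×0.905 + 35.6×2.81 + (z_c − 37.61)×3.28
Column B: 1.97×0 + x×2.75 + (z_c − 1.97 − 0 − x)×3.28
The z_c×3.28 term appears on both sides and cancels. Collect the known terms of each column as K = Σ(ρt)_known − 3.28 × (depth of known layers): K_A = 101.85505 − 3.28×37.61 = −21.50575; K_B = 0 − 3.28×(1.97 + 0) = −6.4616.
Balance: K_A = K_B − x×(3.28 − 2.75), so x = (K_B − K_A)/(3.28 − 2.75) = 15.0442/0.53 = 28.4 km.

28.4 km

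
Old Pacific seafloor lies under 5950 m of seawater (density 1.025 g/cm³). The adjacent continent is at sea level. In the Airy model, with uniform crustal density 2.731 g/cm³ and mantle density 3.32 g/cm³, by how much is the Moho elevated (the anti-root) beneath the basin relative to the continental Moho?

In Airy isostatic equilibrium: replacing crust with seawater at the top is compensated by replacing crust with mantle at the base: d (ρ_c − ρ_w) = a (ρ_m − ρ_c).
a = d (ρ_c − ρ_w)/(ρ_m − ρ_c) = 5950 m × 1.706/0.589 = 17200 m.

17200 m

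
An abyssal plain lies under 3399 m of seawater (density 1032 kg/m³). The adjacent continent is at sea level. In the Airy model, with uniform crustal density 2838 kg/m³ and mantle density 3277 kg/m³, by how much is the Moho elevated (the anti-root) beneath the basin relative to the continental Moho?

14000 m

For local isostatic compensation: replacing crust with seawater at the top is compensated by replacing crust with mantle at the base: d (ρ_c − ρ_w) = a (ρ_m − ρ_c).
a = d (ρ_c − ρ_w)/(ρ_m − ρ_c) = 3399 m × 1806/439 = 14000 m.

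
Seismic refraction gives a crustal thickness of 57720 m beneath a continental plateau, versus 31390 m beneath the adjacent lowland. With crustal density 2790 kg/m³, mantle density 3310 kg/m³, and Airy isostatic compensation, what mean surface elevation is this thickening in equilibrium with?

4140 m

Excess crust Δ = 57720 m − 31390 m = 26330 m, split between elevation h and root r with h + r = Δ.
Airy balance ρ_c h = (ρ_m − ρ_c) r gives r = h ρ_c/(ρ_m − ρ_c), so h (1 + ρ_c/(ρ_m − ρ_c)) = Δ, i.e. h = Δ (ρ_m − ρ_c)/ρ_m.
h = 26330 m × 520/3310 = 4140 m.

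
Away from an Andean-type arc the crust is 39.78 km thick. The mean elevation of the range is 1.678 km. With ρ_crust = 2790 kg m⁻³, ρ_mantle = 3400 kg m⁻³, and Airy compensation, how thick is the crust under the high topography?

Root depth r = h ρ_c / (ρ_m − ρ_c) = 1.678 km × 2790 / 610 = 7.675 km.
Total thickness = T + h + r = 39.78 km + 1.678 km + 7.675 km = 49.1 km.

49.1 km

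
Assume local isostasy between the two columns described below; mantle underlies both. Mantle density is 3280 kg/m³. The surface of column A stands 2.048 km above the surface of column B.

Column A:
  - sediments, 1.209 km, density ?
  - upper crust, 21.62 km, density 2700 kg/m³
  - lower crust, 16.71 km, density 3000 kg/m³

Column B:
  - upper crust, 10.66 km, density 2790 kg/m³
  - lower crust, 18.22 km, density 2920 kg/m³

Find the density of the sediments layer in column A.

2220 kg/m³

Take the compensation level at the base of the deeper column (depth z_c below the surface of column A) and equate Σ ρ_i t_i down to z_c; mantle fills any gap and the z_c terms cancel.
Column A: 1.209×ρ + 21.62×2700 + 16.71×3000 + (z_c − 39.539)×3280
Column B: 2.048×0 + 10.66×2790 + 18.22×2920 + (z_c − 2.048 − 28.88)×3280
The z_c×3280 term appears on both sides and cancels. Collect the known terms of each column as K = Σ(ρt)_known − 3280 × (depth of known layers): K_A = 108504 − 3280×39.539 = −21183.92; K_B = 82943.8 − 3280×(2.048 + 28.88) = −18500.04.
Balance: K_A + 1.209×ρ = K_B, so ρ = (K_B − K_A)/1.209 = 2683.88/1.209 = 2220 kg/m³.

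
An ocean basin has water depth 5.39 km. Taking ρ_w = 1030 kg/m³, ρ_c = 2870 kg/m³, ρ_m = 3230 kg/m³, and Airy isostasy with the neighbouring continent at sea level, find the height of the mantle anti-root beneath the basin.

27.5 km

Equating mass per unit area of the two columns: replacing crust with seawater at the top is compensated by replacing crust with mantle at the base: d (ρ_c − ρ_w) = a (ρ_m − ρ_c).
a = d (ρ_c − ρ_w)/(ρ_m − ρ_c) = 5.39 km × 1840/360 = 27.5 km.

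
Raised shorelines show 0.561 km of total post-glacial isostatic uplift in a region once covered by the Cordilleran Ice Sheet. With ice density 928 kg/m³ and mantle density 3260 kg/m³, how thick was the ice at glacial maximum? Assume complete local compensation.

1.97 km

u = t ρ_ice/ρ_m → t = u ρ_m/ρ_ice = 0.561 km × 3260/928 = 1.97 km.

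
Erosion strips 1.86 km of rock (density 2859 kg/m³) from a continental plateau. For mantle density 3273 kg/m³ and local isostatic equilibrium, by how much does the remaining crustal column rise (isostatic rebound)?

Unloading: uplift u = e ρ_c/ρ_m = 1.86 km × 2859/3273 = 1.62 km.

1.62 km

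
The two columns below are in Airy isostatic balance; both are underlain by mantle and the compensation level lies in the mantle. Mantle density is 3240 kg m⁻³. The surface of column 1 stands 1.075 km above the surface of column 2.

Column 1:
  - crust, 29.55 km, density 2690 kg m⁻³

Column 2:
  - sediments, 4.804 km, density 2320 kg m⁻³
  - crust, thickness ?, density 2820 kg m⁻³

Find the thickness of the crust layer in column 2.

Take the compensation level at the base of the deeper column (depth z_c below the surface of column 1) and equate Σ ρ_i t_i down to z_c; mantle fills any gap and the z_c terms cancel.
Column 1: 29.55×2690 + (z_c − 29.55)×3240
Column 2: 1.075×0 + 4.804×2320 + x×2820 + (z_c − 1.075 − 4.804 − x)×3240
The z_c×3240 term appears on both sides and cancels. Collect the known terms of each column as K = Σ(ρt)_known − 3240 × (depth of known layers): K_1 = 79489.5 − 3240×29.55 = −16252.5; K_2 = 11145.28 − 3240×(1.075 + 4.804) = −7902.68.
Balance: K_1 = K_2 − x×(3240 − 2820), so x = (K_2 − K_1)/(3240 − 2820) = 8349.82/420 = 19.9 km.

19.9 km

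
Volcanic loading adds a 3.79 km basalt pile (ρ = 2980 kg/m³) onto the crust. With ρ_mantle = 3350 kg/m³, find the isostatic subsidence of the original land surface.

Subaerial loading: s = t ρ_load / ρ_m.
s = 3.79 km × 2980/3350 = 3.37 km.

3.37 km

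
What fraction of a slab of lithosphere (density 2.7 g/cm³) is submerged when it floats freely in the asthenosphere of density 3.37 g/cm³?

Submerged fraction = ρ_obj/ρ_fluid = 2.7/3.37 = 80.1%.

80.1%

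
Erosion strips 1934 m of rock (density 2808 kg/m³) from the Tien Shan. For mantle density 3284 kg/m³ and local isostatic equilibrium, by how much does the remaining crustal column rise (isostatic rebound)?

1650 m

Unloading: uplift u = e ρ_c/ρ_m = 1934 m × 2808/3284 = 1650 m.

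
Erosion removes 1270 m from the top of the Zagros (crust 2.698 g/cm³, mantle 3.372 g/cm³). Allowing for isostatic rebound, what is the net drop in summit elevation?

254 m

Rebound u = e ρ_c/ρ_m = 1270 m × 2.698/3.372 = 1016 m.
Net surface drop = e − u = 1270 m − 1016 m = e (ρ_m − ρ_c)/ρ_m = 254 m.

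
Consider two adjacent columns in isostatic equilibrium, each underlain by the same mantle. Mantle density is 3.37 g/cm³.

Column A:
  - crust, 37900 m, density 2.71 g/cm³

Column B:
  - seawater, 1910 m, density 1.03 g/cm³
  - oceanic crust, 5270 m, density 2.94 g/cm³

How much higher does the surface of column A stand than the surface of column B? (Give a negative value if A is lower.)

5420 m

For any compensation level in the mantle, the mantle terms cancel and isostasy reduces to e = (Σt_A − Σt_B) − (Σ(ρt)_A − Σ(ρt)_B) / ρ_m.
Σt_A = 37900 m; Σt_B = 7180 m; Σ(ρt)_A = 102709; Σ(ρt)_B = 17461.1 (in m·g/cm³).
e = (37900 − 7180) − (102709 − 17461.1) / 3.37 = 5420 m.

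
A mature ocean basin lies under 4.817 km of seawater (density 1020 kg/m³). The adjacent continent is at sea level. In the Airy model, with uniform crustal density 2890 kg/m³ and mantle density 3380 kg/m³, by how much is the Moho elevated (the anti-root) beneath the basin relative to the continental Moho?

18.4 km

Isostatic balance requires: replacing crust with seawater at the top is compensated by replacing crust with mantle at the base: d (ρ_c − ρ_w) = a (ρ_m − ρ_c).
a = d (ρ_c − ρ_w)/(ρ_m − ρ_c) = 4.817 km × 1870/490 = 18.4 km.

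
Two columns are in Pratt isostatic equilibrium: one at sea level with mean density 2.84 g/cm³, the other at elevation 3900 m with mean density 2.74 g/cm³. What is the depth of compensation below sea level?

ρ_ref D = ρ (D + h) → D (ρ_ref − ρ) = ρ h.
D = ρ h/(ρ_ref − ρ) = 2.74 × 3900 m/(2.84 − 2.74) = 107000 m.

107000 m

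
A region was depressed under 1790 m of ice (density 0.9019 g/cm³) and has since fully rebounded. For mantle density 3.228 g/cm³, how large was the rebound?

Removing the load lets mantle flow back in; uplift u satisfies ρ_ice t = ρ_m u.
u = t ρ_ice/ρ_m = 1790 m × 0.9019/3.228 = 500 m.

500 m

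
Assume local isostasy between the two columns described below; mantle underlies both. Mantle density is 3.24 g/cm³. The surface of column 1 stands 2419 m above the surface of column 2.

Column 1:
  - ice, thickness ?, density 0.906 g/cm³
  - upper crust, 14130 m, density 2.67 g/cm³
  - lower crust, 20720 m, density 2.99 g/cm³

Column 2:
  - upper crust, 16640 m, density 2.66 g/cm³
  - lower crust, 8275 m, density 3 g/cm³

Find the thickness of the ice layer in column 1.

Take the compensation level at the base of the deeper column (depth z_c below the surface of column 1) and equate Σ ρ_i t_i down to z_c; mantle fills any gap and the z_c terms cancel.
Column 1: x×0.906 + 14130×2.67 + 20720×2.99 + (z_c − 34850 − x)×3.24
Column 2: 2419×0 + 16640×2.66 + 8275×3 + (z_c − 2419 − 24915)×3.24
The z_c×3.24 term appears on both sides and cancels. Collect the known terms of each column as K = Σ(ρt)_known − 3.24 × (depth of known layers): K_1 = 99679.9 − 3.24×34850 = −13234.1; K_2 = 69087.4 − 3.24×(2419 + 24915) = −19474.76.
Balance: K_1 − x×(3.24 − 0.906) = K_2, so x = (K_1 − K_2)/(3.24 − 0.906) = 6240.66/2.334 = 2670 m.

2670 m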